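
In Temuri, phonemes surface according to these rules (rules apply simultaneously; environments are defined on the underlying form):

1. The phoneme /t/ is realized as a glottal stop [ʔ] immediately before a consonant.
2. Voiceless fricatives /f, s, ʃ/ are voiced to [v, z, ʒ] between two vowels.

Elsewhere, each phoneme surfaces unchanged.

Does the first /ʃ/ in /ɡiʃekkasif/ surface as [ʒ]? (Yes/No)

Yes

/ʃ/ — between /i/ and /e/, between two vowels — surfaces as [ʒ] (rule 2).
The actual realization is [ʒ], which matches [ʒ].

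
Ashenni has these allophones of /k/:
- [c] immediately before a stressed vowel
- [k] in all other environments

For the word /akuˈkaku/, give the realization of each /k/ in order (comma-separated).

Occurrence 1 (position 2): no conditioning environment matches → elsewhere allophone [k].
Occurrence 2 (position 4): immediately before a stressed vowel → [c].
Occurrence 3 (position 6): no conditioning environment matches → elsewhere allophone [k].

[k], [c], [k]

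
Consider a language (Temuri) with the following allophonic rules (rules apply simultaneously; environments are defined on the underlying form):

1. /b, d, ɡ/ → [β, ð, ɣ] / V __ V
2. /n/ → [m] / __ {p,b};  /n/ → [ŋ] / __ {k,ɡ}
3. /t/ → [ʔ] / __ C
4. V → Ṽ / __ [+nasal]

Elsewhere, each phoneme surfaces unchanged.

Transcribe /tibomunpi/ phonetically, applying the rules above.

[tiβõmũmpi]

/t/ (word-initial) fails the environment for rule 3, so it stays [t].
/i/ (between /t/ and /b/) fails the environment for rule 4, so it stays [i].
/b/ meets the environment for rule 1 (between two vowels) → [β].
/o/ (between /b/ and /m/) occurs before a nasal consonant → [õ] by rule 4.
/m/ (between /o/ and /u/): no rule targets it → [m].
/u/ (between /m/ and /n/): before a nasal consonant, so rule 4 applies → [ũ].
Rule 2 applies to /n/ (between /u/ and /p/: before a labial or velar stop) → [m].
/p/ (between /n/ and /i/) is unaffected → [p].
/i/ (word-final): rule 4 targets it, but not before a nasal consonant → unchanged [i].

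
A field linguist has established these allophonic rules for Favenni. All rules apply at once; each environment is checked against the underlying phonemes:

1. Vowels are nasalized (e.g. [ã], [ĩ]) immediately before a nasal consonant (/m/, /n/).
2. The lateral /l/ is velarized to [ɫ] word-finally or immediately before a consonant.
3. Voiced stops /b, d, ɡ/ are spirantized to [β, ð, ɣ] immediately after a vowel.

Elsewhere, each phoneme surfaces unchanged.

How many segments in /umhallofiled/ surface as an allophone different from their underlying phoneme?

Segments that undergo a rule: /u/ → [ũ] (rule 1); /l/ → [ɫ] (rule 2); /d/ → [ð] (rule 3).
All other segments surface unchanged.

3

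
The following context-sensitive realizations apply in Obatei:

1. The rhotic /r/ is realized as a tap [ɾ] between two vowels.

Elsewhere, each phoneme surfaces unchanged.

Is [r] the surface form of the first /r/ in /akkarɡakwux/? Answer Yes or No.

/r/ (between /a/ and /ɡ/) fails the environment for rule 1, so it stays [r].
The actual realization is [r], which matches [r].

Yes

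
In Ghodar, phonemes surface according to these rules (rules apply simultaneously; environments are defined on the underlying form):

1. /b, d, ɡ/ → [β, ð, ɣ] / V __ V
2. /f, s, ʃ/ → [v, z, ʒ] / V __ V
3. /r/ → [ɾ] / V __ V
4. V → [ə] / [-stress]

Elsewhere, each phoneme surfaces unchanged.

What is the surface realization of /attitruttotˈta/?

[əttətrəttətˈta]

/a/ (word-initial): in an unstressed syllable, so rule 4 applies → [ə].
/t/ (between /a/ and /t/) is unaffected → [t].
/t/ — not in any rule's target class → [t].
/i/ (between /t/ and /t/) occurs in an unstressed syllable → [ə] by rule 4.
/t/ (between /i/ and /r/): no rule targets it → [t].
/r/ (between /t/ and /u/): rule 3 targets it, but not between two vowels → unchanged [r].
/u/ — between /r/ and /t/, in an unstressed syllable — surfaces as [ə] (rule 4).
/t/ — not in any rule's target class → [t].
/t/ — not in any rule's target class → [t].
/o/ — between /t/ and /t/, in an unstressed syllable — surfaces as [ə] (rule 4).
/t/ (between /o/ and /t/) is unaffected → [t].
/t/ stays [t].
/a/ — word-final; rule 4 does not apply here → [a].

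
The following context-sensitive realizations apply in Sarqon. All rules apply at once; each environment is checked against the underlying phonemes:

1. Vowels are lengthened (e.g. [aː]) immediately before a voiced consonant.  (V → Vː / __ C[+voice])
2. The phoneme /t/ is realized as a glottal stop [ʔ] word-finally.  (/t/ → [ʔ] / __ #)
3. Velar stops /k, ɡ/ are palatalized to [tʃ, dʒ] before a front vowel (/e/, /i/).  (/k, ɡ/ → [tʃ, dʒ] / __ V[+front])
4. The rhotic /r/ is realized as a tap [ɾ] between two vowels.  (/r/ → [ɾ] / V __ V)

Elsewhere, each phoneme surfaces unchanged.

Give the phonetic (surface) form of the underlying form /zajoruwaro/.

[zaːjoːɾuːwaːɾo]

/z/ (word-initial): no rule targets it → [z].
/a/ — between /z/ and /j/, before a voiced consonant — surfaces as [aː] (rule 1).
/j/ (between /a/ and /o/): no rule targets it → [j].
Rule 1 applies to /o/ (between /j/ and /r/: before a voiced consonant) → [oː].
/r/ meets the environment for rule 4 (between two vowels) → [ɾ].
/u/ (between /r/ and /w/): before a voiced consonant, so rule 1 applies → [uː].
/w/ (between /u/ and /a/) is unaffected → [w].
/a/ — between /w/ and /r/, before a voiced consonant — surfaces as [aː] (rule 1).
/r/ (between /a/ and /o/): between two vowels, so rule 4 applies → [ɾ].
/o/ — word-final; rule 1 does not apply here → [o].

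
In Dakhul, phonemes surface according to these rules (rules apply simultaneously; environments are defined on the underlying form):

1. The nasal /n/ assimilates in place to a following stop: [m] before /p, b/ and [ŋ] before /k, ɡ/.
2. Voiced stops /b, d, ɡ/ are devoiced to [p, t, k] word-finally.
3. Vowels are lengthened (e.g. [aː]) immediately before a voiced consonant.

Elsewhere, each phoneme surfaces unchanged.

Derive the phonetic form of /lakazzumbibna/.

[lakaːzzuːmbiːbna]

/a/ (between /l/ and /k/) is in the target of rule 3 but the environment (before a voiced consonant) is not met → [a].
/a/ meets the environment for rule 3 (before a voiced consonant) → [aː].
/u/ (between /z/ and /m/): before a voiced consonant, so rule 3 applies → [uː].
/b/ — between /m/ and /i/; rule 2 does not apply here → [b].
Rule 3 applies to /i/ (between /b/ and /b/: before a voiced consonant) → [iː].
/b/ (between /i/ and /n/) fails the environment for rule 2, so it stays [b].
/n/ (between /b/ and /a/) is in the target of rule 1 but the environment (before a labial or velar stop) is not met → [n].
/a/ (word-final) is in the target of rule 3 but the environment (before a voiced consonant) is not met → [a].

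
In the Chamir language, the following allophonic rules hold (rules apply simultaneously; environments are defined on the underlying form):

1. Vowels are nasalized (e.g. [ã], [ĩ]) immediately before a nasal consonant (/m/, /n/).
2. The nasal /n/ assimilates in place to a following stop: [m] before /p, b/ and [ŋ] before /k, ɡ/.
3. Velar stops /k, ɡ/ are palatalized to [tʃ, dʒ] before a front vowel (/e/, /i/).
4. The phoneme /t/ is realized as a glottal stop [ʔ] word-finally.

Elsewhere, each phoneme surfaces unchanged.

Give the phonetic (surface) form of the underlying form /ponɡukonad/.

[põŋɡukõnad]

/p/ stays [p].
/o/ (between /p/ and /n/): before a nasal consonant, so rule 1 applies → [õ].
/n/ meets the environment for rule 2 (before a labial or velar stop) → [ŋ].
/ɡ/ (between /n/ and /u/) is in the target of rule 3 but the environment (before a front vowel) is not met → [ɡ].
/u/ — between /ɡ/ and /k/; rule 1 does not apply here → [u].
/k/ — between /u/ and /o/; rule 3 does not apply here → [k].
Rule 1 applies to /o/ (between /k/ and /n/: before a nasal consonant) → [õ].
/n/ (between /o/ and /a/) is in the target of rule 2 but the environment (before a labial or velar stop) is not met → [n].
/a/ (between /n/ and /d/) is in the target of rule 1 but the environment (before a nasal consonant) is not met → [a].
/d/ stays [d].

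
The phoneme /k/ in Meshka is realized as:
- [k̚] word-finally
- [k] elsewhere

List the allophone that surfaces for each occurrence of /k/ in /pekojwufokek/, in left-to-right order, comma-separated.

[k], [k], [k̚]

Occurrence 1 (position 3): no conditioning environment matches → elsewhere allophone [k].
Occurrence 2 (position 10): no conditioning environment matches → elsewhere allophone [k].
Occurrence 3 (position 12): word-finally → [k̚].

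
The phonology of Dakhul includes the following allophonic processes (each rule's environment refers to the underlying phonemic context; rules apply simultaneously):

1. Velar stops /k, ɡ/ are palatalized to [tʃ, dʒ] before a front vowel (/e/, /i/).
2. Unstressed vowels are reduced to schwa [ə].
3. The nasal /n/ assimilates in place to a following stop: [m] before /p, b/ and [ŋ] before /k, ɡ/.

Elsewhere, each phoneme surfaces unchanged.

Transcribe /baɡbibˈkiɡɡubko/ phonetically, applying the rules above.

/b/ (word-initial) is unaffected → [b].
/a/ — between /b/ and /ɡ/, in an unstressed syllable — surfaces as [ə] (rule 2).
/ɡ/ (between /a/ and /b/): rule 1 targets it, but not before a front vowel → unchanged [ɡ].
/b/ (between /ɡ/ and /i/) is unaffected → [b].
Rule 2 applies to /i/ (between /b/ and /b/: in an unstressed syllable) → [ə].
/b/ stays [b].
Rule 1 applies to /k/ (between /b/ and /i/: before a front vowel) → [tʃ].
/i/ (between /k/ and /ɡ/) is in the target of rule 2 but the environment (in an unstressed syllable) is not met → [i].
/ɡ/ (between /i/ and /ɡ/) fails the environment for rule 1, so it stays [ɡ].
/ɡ/ — between /ɡ/ and /u/; rule 1 does not apply here → [ɡ].
/u/ — between /ɡ/ and /b/, in an unstressed syllable — surfaces as [ə] (rule 2).
/b/ (between /u/ and /k/): no rule targets it → [b].
/k/ — between /b/ and /o/; rule 1 does not apply here → [k].
Rule 2 applies to /o/ (word-final: in an unstressed syllable) → [ə].

[bəɡbəbˈtʃiɡɡəbkə]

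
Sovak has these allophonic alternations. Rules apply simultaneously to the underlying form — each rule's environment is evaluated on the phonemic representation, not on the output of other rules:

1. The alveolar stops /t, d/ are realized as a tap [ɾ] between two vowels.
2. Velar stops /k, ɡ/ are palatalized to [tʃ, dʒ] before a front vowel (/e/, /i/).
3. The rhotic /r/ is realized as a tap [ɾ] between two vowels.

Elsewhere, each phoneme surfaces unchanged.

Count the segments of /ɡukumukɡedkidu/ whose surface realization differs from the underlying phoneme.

3

Segments that undergo a rule: /ɡ/ → [dʒ] (rule 2); /k/ → [tʃ] (rule 2); /d/ → [ɾ] (rule 1).
All other segments surface unchanged.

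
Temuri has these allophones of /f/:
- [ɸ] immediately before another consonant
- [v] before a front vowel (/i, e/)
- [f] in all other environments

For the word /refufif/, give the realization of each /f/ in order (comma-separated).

[f], [v], [f]

Occurrence 1 (position 3): no conditioning environment matches → elsewhere allophone [f].
Occurrence 2 (position 5): before a front vowel (/i, e/) → [v].
Occurrence 3 (position 7): no conditioning environment matches → elsewhere allophone [f].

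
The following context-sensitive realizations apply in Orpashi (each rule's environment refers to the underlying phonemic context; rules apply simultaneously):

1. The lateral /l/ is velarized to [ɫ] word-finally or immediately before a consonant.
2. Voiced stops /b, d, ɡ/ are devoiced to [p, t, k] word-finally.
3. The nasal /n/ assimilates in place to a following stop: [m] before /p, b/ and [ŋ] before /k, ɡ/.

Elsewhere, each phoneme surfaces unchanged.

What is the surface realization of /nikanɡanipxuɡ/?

[nikaŋɡanipxuk]

/n/ (word-initial) fails the environment for rule 3, so it stays [n].
/n/ — between /a/ and /ɡ/, before a labial or velar stop — surfaces as [ŋ] (rule 3).
/ɡ/ (between /n/ and /a/) is in the target of rule 2 but the environment (word-finally) is not met → [ɡ].
/n/ (between /a/ and /i/) fails the environment for rule 3, so it stays [n].
/ɡ/ (word-final) occurs word-finally → [k] by rule 2.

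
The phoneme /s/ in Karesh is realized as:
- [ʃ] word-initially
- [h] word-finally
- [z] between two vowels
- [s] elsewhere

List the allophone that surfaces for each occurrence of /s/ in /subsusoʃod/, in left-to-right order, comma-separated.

Occurrence 1 (position 1): word-initially → [ʃ].
Occurrence 2 (position 4): no conditioning environment matches → elsewhere allophone [s].
Occurrence 3 (position 6): between two vowels → [z].

[ʃ], [s], [z]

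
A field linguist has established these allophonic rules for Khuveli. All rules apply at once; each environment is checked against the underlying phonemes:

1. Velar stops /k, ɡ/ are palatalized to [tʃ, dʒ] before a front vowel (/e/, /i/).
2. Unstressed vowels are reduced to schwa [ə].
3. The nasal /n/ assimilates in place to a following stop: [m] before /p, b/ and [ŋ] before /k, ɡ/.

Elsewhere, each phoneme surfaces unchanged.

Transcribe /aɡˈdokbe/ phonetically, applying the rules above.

[əɡˈdokbə]

Rule 2 applies to /a/ (word-initial: in an unstressed syllable) → [ə].
/ɡ/ (between /a/ and /d/) fails the environment for rule 1, so it stays [ɡ].
/d/ stays [d].
/o/ (between /d/ and /k/) fails the environment for rule 2, so it stays [o].
/k/ (between /o/ and /b/) is in the target of rule 1 but the environment (before a front vowel) is not met → [k].
/b/ — not in any rule's target class → [b].
/e/ meets the environment for rule 2 (in an unstressed syllable) → [ə].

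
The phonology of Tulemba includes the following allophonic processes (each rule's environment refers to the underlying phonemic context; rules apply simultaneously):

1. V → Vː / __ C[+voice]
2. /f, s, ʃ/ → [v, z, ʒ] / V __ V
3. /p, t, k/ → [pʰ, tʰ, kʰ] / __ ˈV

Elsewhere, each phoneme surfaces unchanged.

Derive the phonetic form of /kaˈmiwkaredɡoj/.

/k/ (word-initial): rule 3 targets it, but not immediately before a stressed vowel → unchanged [k].
/a/ — between /k/ and /m/, before a voiced consonant — surfaces as [aː] (rule 1).
/i/ (between /m/ and /w/): before a voiced consonant, so rule 1 applies → [iː].
/k/ (between /w/ and /a/) fails the environment for rule 3, so it stays [k].
/a/ (between /k/ and /r/): before a voiced consonant, so rule 1 applies → [aː].
/e/ — between /r/ and /d/, before a voiced consonant — surfaces as [eː] (rule 1).
/o/ meets the environment for rule 1 (before a voiced consonant) → [oː].

[kaːˈmiːwkaːreːdɡoːj]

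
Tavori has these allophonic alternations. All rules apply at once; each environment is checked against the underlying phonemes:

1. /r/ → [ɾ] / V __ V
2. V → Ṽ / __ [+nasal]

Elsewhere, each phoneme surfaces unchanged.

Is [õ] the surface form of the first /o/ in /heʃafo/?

/o/ (word-final) fails the environment for rule 2, so it stays [o].
The actual realization is [o], not [õ].

No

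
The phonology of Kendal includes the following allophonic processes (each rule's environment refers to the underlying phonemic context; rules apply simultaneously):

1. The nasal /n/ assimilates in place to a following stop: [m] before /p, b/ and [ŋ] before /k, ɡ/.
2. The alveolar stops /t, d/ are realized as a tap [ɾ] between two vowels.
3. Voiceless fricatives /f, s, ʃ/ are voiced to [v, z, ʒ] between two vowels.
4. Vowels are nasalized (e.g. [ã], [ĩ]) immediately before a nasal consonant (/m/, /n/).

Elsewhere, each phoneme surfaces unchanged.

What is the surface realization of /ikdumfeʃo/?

[ikdũmfeʒo]

/i/ (word-initial): rule 4 targets it, but not before a nasal consonant → unchanged [i].
/k/ (between /i/ and /d/): no rule targets it → [k].
/d/ (between /k/ and /u/) fails the environment for rule 2, so it stays [d].
/u/ (between /d/ and /m/) occurs before a nasal consonant → [ũ] by rule 4.
/m/ — not in any rule's target class → [m].
/f/ — between /m/ and /e/; rule 3 does not apply here → [f].
/e/ (between /f/ and /ʃ/) is in the target of rule 4 but the environment (before a nasal consonant) is not met → [e].
/ʃ/ meets the environment for rule 3 (between two vowels) → [ʒ].
/o/ — word-final; rule 4 does not apply here → [o].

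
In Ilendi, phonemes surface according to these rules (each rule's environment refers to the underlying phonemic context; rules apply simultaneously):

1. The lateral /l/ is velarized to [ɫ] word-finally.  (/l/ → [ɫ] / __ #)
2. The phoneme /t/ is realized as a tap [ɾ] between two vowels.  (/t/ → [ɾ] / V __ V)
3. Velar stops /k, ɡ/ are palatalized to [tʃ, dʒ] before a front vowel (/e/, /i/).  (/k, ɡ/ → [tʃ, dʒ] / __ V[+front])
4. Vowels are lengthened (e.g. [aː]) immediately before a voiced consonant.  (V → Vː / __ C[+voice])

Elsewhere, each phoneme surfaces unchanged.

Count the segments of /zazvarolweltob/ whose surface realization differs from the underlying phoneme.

5

Segments that undergo a rule: /a/ → [aː] (rule 4); /a/ → [aː] (rule 4); /o/ → [oː] (rule 4); /e/ → [eː] (rule 4); /o/ → [oː] (rule 4).
All other segments surface unchanged.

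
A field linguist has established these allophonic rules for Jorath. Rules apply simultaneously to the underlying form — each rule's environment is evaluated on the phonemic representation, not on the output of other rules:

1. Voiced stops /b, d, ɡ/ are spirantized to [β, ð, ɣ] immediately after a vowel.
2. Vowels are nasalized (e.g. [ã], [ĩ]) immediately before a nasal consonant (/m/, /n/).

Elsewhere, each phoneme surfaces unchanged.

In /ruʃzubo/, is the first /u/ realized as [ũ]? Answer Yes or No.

/u/ (between /r/ and /ʃ/): rule 2 targets it, but not before a nasal consonant → unchanged [u].
The actual realization is [u], not [ũ].

No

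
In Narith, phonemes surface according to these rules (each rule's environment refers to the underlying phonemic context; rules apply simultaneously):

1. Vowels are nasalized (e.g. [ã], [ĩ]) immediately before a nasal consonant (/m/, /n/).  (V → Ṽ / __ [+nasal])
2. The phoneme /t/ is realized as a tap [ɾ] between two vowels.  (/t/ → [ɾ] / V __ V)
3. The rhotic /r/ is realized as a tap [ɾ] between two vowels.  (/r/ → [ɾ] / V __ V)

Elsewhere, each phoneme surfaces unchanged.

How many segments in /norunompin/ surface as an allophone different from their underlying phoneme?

Segments that undergo a rule: /r/ → [ɾ] (rule 3); /u/ → [ũ] (rule 1); /o/ → [õ] (rule 1); /i/ → [ĩ] (rule 1).
All other segments surface unchanged.

4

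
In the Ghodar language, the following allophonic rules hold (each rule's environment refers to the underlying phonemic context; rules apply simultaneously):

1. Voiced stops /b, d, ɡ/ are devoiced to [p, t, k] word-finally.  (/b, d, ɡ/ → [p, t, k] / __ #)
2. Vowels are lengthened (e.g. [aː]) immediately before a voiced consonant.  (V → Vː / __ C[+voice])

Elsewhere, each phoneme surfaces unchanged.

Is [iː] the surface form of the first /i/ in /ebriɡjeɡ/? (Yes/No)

Yes

Rule 2 applies to /i/ (between /r/ and /ɡ/: before a voiced consonant) → [iː].
The actual realization is [iː], which matches [iː].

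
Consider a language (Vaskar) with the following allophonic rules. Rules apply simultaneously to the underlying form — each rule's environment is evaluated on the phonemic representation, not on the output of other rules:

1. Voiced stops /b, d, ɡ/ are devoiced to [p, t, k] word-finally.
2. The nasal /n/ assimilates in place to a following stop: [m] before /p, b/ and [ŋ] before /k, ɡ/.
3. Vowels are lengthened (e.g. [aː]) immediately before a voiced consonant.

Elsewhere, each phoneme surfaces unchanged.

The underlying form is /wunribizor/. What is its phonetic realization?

[wuːnriːbiːzoːr]

/w/ (word-initial) is unaffected → [w].
/u/ — between /w/ and /n/, before a voiced consonant — surfaces as [uː] (rule 3).
/n/ (between /u/ and /r/) is in the target of rule 2 but the environment (before a labial or velar stop) is not met → [n].
/r/ stays [r].
/i/ (between /r/ and /b/) occurs before a voiced consonant → [iː] by rule 3.
/b/ (between /i/ and /i/): rule 1 targets it, but not word-finally → unchanged [b].
/i/ (between /b/ and /z/): before a voiced consonant, so rule 3 applies → [iː].
/z/ — not in any rule's target class → [z].
/o/ (between /z/ and /r/): before a voiced consonant, so rule 3 applies → [oː].
/r/ (word-final) is unaffected → [r].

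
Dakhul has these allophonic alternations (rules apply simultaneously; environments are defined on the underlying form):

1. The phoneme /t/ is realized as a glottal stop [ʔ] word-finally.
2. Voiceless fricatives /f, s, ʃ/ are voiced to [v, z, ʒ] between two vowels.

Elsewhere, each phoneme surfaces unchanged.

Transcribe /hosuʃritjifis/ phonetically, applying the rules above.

[hozuʃritjivis]

/h/ (word-initial): no rule targets it → [h].
/o/ stays [o].
/s/ — between /o/ and /u/, between two vowels — surfaces as [z] (rule 2).
/u/ stays [u].
/ʃ/ (between /u/ and /r/) fails the environment for rule 2, so it stays [ʃ].
/r/ (between /ʃ/ and /i/) is unaffected → [r].
/i/ — not in any rule's target class → [i].
/t/ — between /i/ and /j/; rule 1 does not apply here → [t].
/j/ (between /t/ and /i/): no rule targets it → [j].
/i/ (between /j/ and /f/): no rule targets it → [i].
Rule 2 applies to /f/ (between /i/ and /i/: between two vowels) → [v].
/i/ (between /f/ and /s/): no rule targets it → [i].
/s/ (word-final): rule 2 targets it, but not between two vowels → unchanged [s].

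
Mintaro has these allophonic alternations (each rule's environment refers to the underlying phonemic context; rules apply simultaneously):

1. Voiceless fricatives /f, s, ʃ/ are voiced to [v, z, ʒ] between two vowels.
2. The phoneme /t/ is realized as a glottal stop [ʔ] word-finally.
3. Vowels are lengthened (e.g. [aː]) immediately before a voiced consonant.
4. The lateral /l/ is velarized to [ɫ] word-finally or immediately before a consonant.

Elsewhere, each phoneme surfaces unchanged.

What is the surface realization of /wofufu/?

[wovuvu]

/w/ — not in any rule's target class → [w].
/o/ (between /w/ and /f/): rule 3 targets it, but not before a voiced consonant → unchanged [o].
/f/ (between /o/ and /u/) occurs between two vowels → [v] by rule 1.
/u/ (between /f/ and /f/): rule 3 targets it, but not before a voiced consonant → unchanged [u].
/f/ meets the environment for rule 1 (between two vowels) → [v].
/u/ (word-final) is in the target of rule 3 but the environment (before a voiced consonant) is not met → [u].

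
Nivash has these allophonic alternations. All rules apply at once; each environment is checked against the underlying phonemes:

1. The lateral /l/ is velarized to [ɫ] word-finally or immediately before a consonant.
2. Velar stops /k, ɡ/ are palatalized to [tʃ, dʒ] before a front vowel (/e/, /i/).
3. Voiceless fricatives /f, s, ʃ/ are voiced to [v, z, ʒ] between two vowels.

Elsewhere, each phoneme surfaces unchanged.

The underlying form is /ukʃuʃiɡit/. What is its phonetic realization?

[ukʃuʒidʒit]

/u/ (word-initial): no rule targets it → [u].
/k/ — between /u/ and /ʃ/; rule 2 does not apply here → [k].
/ʃ/ — between /k/ and /u/; rule 3 does not apply here → [ʃ].
/u/ (between /ʃ/ and /ʃ/) is unaffected → [u].
/ʃ/ meets the environment for rule 3 (between two vowels) → [ʒ].
/i/ — not in any rule's target class → [i].
/ɡ/ — between /i/ and /i/, before a front vowel — surfaces as [dʒ] (rule 2).
/i/ (between /ɡ/ and /t/) is unaffected → [i].
/t/ (word-final) is unaffected → [t].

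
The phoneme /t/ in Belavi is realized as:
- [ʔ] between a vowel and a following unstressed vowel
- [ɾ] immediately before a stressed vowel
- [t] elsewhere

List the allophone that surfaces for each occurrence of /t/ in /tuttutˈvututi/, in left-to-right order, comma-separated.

Occurrence 1 (position 1): no conditioning environment matches → elsewhere allophone [t].
Occurrence 2 (position 3): no conditioning environment matches → elsewhere allophone [t].
Occurrence 3 (position 4): no conditioning environment matches → elsewhere allophone [t].
Occurrence 4 (position 6): no conditioning environment matches → elsewhere allophone [t].
Occurrence 5 (position 9): between a vowel and a following unstressed vowel → [ʔ].
Occurrence 6 (position 11): between a vowel and a following unstressed vowel → [ʔ].

[t], [t], [t], [t], [ʔ], [ʔ]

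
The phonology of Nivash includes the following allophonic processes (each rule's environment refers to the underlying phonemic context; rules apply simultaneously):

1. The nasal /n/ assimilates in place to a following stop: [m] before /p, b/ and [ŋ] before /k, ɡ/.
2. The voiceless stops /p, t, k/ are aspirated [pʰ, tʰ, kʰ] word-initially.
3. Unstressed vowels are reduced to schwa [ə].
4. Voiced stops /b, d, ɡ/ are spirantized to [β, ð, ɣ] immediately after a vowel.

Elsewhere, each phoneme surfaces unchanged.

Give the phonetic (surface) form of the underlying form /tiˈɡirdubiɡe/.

[tʰəˈɣirdəβəɣə]

/t/ (word-initial): word-initially, so rule 2 applies → [tʰ].
/i/ (between /t/ and /ɡ/): in an unstressed syllable, so rule 3 applies → [ə].
/ɡ/ (between /i/ and /i/): immediately after a vowel, so rule 4 applies → [ɣ].
/i/ (between /ɡ/ and /r/): rule 3 targets it, but not in an unstressed syllable → unchanged [i].
/r/ — not in any rule's target class → [r].
/d/ — between /r/ and /u/; rule 4 does not apply here → [d].
Rule 3 applies to /u/ (between /d/ and /b/: in an unstressed syllable) → [ə].
/b/ (between /u/ and /i/) occurs immediately after a vowel → [β] by rule 4.
/i/ — between /b/ and /ɡ/, in an unstressed syllable — surfaces as [ə] (rule 3).
/ɡ/ meets the environment for rule 4 (immediately after a vowel) → [ɣ].
/e/ (word-final) occurs in an unstressed syllable → [ə] by rule 3.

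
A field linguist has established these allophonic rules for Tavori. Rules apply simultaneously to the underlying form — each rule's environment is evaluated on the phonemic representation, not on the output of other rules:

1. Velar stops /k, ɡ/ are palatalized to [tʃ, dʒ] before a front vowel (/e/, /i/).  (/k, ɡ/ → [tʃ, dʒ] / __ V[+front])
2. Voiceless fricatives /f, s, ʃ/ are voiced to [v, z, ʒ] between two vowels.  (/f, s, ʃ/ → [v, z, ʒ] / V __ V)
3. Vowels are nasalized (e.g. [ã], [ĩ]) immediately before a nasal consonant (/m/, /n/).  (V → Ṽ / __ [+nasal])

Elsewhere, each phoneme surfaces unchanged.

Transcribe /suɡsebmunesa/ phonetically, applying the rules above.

/s/ (word-initial) fails the environment for rule 2, so it stays [s].
/u/ (between /s/ and /ɡ/) is in the target of rule 3 but the environment (before a nasal consonant) is not met → [u].
/ɡ/ (between /u/ and /s/) is in the target of rule 1 but the environment (before a front vowel) is not met → [ɡ].
/s/ (between /ɡ/ and /e/) fails the environment for rule 2, so it stays [s].
/e/ (between /s/ and /b/) fails the environment for rule 3, so it stays [e].
/b/ stays [b].
/m/ (between /b/ and /u/): no rule targets it → [m].
Rule 3 applies to /u/ (between /m/ and /n/: before a nasal consonant) → [ũ].
/n/ — not in any rule's target class → [n].
/e/ (between /n/ and /s/) fails the environment for rule 3, so it stays [e].
/s/ (between /e/ and /a/) occurs between two vowels → [z] by rule 2.
/a/ — word-final; rule 3 does not apply here → [a].

[suɡsebmũneza]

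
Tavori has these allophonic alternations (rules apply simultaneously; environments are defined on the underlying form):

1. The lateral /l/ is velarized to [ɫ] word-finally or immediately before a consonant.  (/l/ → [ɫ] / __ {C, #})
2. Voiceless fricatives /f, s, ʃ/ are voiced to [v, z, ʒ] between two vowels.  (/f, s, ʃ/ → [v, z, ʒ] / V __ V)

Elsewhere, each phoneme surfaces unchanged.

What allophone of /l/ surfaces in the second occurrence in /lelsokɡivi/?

/l/ meets the environment for rule 1 (word-finally or immediately before a consonant) → [ɫ].

[ɫ]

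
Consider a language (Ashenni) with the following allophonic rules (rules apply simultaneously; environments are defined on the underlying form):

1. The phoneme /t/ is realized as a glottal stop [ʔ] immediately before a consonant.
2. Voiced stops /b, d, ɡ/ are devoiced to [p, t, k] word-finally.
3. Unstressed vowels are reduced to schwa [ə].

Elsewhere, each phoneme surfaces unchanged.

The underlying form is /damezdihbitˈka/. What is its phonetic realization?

[dəməzdəhbəʔˈka]

/d/ — word-initial; rule 2 does not apply here → [d].
Rule 3 applies to /a/ (between /d/ and /m/: in an unstressed syllable) → [ə].
/m/ — not in any rule's target class → [m].
/e/ (between /m/ and /z/) occurs in an unstressed syllable → [ə] by rule 3.
/z/ (between /e/ and /d/) is unaffected → [z].
/d/ — between /z/ and /i/; rule 2 does not apply here → [d].
/i/ — between /d/ and /h/, in an unstressed syllable — surfaces as [ə] (rule 3).
/h/ stays [h].
/b/ (between /h/ and /i/) is in the target of rule 2 but the environment (word-finally) is not met → [b].
/i/ (between /b/ and /t/): in an unstressed syllable, so rule 3 applies → [ə].
/t/ (between /i/ and /k/): immediately before a consonant, so rule 1 applies → [ʔ].
/k/ stays [k].
/a/ (word-final) is in the target of rule 3 but the environment (in an unstressed syllable) is not met → [a].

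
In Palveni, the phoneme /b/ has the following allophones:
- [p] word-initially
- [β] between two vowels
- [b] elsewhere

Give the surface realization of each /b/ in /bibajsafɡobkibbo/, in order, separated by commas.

[p], [β], [b], [b], [b]

Occurrence 1 (position 1): word-initially → [p].
Occurrence 2 (position 3): between two vowels → [β].
Occurrence 3 (position 11): no conditioning environment matches → elsewhere allophone [b].
Occurrence 4 (position 14): no conditioning environment matches → elsewhere allophone [b].
Occurrence 5 (position 15): no conditioning environment matches → elsewhere allophone [b].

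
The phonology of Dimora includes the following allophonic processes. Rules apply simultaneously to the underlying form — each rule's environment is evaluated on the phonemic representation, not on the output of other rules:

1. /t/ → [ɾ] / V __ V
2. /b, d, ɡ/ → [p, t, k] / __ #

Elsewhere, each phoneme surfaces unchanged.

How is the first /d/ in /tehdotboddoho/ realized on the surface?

[d]

/d/ — between /h/ and /o/; rule 2 does not apply here → [d].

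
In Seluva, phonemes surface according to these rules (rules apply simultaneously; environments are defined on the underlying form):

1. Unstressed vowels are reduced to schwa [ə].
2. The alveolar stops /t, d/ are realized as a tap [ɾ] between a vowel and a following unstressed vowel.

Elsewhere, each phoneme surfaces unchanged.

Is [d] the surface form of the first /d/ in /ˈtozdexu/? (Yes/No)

Yes

/d/ (between /z/ and /e/) is in the target of rule 2 but the environment (between a vowel and a following unstressed vowel) is not met → [d].
The actual realization is [d], which matches [d].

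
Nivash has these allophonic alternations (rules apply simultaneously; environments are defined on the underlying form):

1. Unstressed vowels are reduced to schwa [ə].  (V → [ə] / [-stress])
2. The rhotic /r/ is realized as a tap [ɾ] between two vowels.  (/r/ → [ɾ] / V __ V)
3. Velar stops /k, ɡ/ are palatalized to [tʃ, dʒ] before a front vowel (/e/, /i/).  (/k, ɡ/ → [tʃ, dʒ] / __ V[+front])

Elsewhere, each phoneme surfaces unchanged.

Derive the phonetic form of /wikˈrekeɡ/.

/w/ — not in any rule's target class → [w].
/i/ meets the environment for rule 1 (in an unstressed syllable) → [ə].
/k/ — between /i/ and /r/; rule 3 does not apply here → [k].
/r/ — between /k/ and /e/; rule 2 does not apply here → [r].
/e/ — between /r/ and /k/; rule 1 does not apply here → [e].
/k/ — between /e/ and /e/, before a front vowel — surfaces as [tʃ] (rule 3).
/e/ meets the environment for rule 1 (in an unstressed syllable) → [ə].
/ɡ/ — word-final; rule 3 does not apply here → [ɡ].

[wəkˈretʃəɡ]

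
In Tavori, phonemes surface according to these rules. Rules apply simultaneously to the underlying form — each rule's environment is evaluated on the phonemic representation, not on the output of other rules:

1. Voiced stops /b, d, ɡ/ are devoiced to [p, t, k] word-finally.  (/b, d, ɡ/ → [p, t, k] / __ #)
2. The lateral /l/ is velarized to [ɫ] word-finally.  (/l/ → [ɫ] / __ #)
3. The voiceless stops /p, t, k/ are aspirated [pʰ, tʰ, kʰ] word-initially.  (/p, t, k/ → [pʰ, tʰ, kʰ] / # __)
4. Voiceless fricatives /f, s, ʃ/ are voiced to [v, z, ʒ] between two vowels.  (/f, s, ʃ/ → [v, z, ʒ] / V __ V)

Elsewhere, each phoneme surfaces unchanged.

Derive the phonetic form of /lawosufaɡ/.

[lawozuvak]

/l/ — word-initial; rule 2 does not apply here → [l].
/a/ (between /l/ and /w/) is unaffected → [a].
/w/ (between /a/ and /o/) is unaffected → [w].
/o/ stays [o].
/s/ (between /o/ and /u/): between two vowels, so rule 4 applies → [z].
/u/ (between /s/ and /f/) is unaffected → [u].
/f/ (between /u/ and /a/): between two vowels, so rule 4 applies → [v].
/a/ stays [a].
/ɡ/ meets the environment for rule 1 (word-finally) → [k].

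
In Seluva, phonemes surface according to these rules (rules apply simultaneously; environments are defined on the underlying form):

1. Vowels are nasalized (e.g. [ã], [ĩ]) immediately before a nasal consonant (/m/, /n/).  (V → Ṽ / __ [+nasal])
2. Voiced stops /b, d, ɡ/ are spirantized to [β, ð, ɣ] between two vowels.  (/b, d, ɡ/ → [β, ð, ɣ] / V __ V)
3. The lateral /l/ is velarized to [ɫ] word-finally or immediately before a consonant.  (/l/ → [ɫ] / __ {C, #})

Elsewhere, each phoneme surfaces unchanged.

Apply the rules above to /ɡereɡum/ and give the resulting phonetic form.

/ɡ/ (word-initial) fails the environment for rule 2, so it stays [ɡ].
/e/ (between /ɡ/ and /r/): rule 1 targets it, but not before a nasal consonant → unchanged [e].
/r/ — not in any rule's target class → [r].
/e/ — between /r/ and /ɡ/; rule 1 does not apply here → [e].
/ɡ/ — between /e/ and /u/, between two vowels — surfaces as [ɣ] (rule 2).
/u/ (between /ɡ/ and /m/) occurs before a nasal consonant → [ũ] by rule 1.
/m/ stays [m].

[ɡereɣũm]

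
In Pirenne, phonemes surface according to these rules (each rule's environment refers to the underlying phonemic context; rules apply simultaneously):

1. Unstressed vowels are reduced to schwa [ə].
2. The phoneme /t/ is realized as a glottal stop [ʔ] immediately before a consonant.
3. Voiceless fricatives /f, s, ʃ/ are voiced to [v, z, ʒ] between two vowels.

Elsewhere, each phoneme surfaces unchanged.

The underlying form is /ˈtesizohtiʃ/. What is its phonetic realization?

/t/ (word-initial) fails the environment for rule 2, so it stays [t].
/e/ (between /t/ and /s/) fails the environment for rule 1, so it stays [e].
Rule 3 applies to /s/ (between /e/ and /i/: between two vowels) → [z].
/i/ meets the environment for rule 1 (in an unstressed syllable) → [ə].
/o/ meets the environment for rule 1 (in an unstressed syllable) → [ə].
/t/ — between /h/ and /i/; rule 2 does not apply here → [t].
/i/ meets the environment for rule 1 (in an unstressed syllable) → [ə].
/ʃ/ — word-final; rule 3 does not apply here → [ʃ].

[ˈtezəzəhtəʃ]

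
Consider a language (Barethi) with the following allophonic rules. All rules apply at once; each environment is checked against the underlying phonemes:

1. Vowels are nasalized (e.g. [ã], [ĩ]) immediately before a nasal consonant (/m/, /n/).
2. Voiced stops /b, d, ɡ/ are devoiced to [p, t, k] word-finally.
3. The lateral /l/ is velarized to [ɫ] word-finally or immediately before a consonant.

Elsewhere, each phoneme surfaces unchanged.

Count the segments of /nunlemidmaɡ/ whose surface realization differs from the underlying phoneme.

3

Segments that undergo a rule: /u/ → [ũ] (rule 1); /e/ → [ẽ] (rule 1); /ɡ/ → [k] (rule 2).
All other segments surface unchanged.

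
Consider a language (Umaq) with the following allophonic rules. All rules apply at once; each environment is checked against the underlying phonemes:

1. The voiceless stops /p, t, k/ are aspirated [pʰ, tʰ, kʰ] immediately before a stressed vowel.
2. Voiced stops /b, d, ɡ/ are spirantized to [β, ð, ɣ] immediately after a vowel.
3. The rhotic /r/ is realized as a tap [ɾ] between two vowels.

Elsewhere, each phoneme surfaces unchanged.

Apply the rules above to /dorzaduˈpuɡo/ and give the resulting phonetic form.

/d/ (word-initial): rule 2 targets it, but not immediately after a vowel → unchanged [d].
/o/ (between /d/ and /r/) is unaffected → [o].
/r/ (between /o/ and /z/): rule 3 targets it, but not between two vowels → unchanged [r].
/z/ stays [z].
/a/ (between /z/ and /d/) is unaffected → [a].
Rule 2 applies to /d/ (between /a/ and /u/: immediately after a vowel) → [ð].
/u/ (between /d/ and /p/): no rule targets it → [u].
/p/ meets the environment for rule 1 (immediately before a stressed vowel) → [pʰ].
/u/ (between /p/ and /ɡ/): no rule targets it → [u].
/ɡ/ (between /u/ and /o/): immediately after a vowel, so rule 2 applies → [ɣ].
/o/ (word-final): no rule targets it → [o].

[dorzaðuˈpʰuɣo]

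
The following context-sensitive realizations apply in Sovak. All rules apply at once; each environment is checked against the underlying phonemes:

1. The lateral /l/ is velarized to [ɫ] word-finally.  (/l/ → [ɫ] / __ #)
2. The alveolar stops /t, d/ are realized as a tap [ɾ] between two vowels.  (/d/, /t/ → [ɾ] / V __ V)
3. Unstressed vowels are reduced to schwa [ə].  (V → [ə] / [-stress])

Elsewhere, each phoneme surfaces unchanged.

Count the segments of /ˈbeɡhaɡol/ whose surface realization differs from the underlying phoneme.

3

Segments that undergo a rule: /a/ → [ə] (rule 3); /o/ → [ə] (rule 3); /l/ → [ɫ] (rule 1).
All other segments surface unchanged.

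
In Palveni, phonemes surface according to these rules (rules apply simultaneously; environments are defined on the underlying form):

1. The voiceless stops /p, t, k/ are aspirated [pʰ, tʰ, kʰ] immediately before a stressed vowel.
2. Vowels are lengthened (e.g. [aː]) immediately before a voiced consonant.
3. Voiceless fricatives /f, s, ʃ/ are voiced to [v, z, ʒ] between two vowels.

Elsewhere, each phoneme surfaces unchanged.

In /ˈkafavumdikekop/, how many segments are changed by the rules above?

4

Segments that undergo a rule: /k/ → [kʰ] (rule 1); /f/ → [v] (rule 3); /a/ → [aː] (rule 2); /u/ → [uː] (rule 2).
All other segments surface unchanged.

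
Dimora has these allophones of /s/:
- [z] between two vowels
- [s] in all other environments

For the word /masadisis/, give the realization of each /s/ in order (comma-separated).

[z], [z], [s]

Occurrence 1 (position 3): between two vowels → [z].
Occurrence 2 (position 7): between two vowels → [z].
Occurrence 3 (position 9): no conditioning environment matches → elsewhere allophone [s].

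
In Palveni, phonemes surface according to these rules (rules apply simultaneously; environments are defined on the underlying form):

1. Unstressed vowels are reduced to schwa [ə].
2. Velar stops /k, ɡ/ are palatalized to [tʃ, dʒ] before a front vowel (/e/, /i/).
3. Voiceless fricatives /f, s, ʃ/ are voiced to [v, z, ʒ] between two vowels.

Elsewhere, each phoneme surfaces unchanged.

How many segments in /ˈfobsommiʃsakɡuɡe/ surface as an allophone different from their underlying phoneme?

Segments that undergo a rule: /o/ → [ə] (rule 1); /i/ → [ə] (rule 1); /a/ → [ə] (rule 1); /u/ → [ə] (rule 1); /ɡ/ → [dʒ] (rule 2); /e/ → [ə] (rule 1).
All other segments surface unchanged.

6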